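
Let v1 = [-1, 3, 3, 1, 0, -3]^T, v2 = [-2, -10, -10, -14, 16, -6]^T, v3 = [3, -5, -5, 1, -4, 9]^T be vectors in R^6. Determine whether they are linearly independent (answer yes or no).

Form the matrix with these vectors as rows and row reduce.
R2 ← R2 − (2)·R1: [0, -16, -16, -16, 16, 0]
R3 ← R3 + (3)·R1: [0, 4, 4, 4, -4, 0]
R3 ← R3 + (1/4)·R2: [0, 0, 0, 0, 0, 0]
2 nonzero rows, so the 3 vectors span a space of dimension 2.
Since 2 < 3, the vectors are linearly dependent.

no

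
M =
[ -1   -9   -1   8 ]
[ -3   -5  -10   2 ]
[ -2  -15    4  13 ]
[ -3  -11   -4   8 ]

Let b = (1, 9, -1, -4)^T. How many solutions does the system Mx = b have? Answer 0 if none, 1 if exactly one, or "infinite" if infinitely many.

0

Row reduce the augmented matrix [M | b].
R2 ← R2 − (3)·R1: [0, 22, -7, -22, 6]
R3 ← R3 − (2)·R1: [0, 3, 6, -3, -3]
R4 ← R4 − (3)·R1: [0, 16, -1, -16, -7]
R3 ← R3 − (3/22)·R2: [0, 0, 153/22, 0, -42/11]
R4 ← R4 − (8/11)·R2: [0, 0, 45/11, 0, -125/11]
R4 ← R4 − (10/17)·R3: [0, 0, 0, 0, -155/17]
The echelon form has 4 nonzero rows; the last pivot sits in the augmented column, so rank(M) = 3 but rank([M|b]) = 4.
Since the ranks differ, the system is inconsistent.
It has no solutions.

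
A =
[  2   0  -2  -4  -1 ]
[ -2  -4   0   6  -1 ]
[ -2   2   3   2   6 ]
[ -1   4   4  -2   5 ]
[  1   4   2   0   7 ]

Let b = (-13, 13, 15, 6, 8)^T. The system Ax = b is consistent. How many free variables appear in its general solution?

Row reduce the augmented matrix [A | b].
R2 ← R2 + R1: [0, -4, -2, 2, -2, 0]
R3 ← R3 + R1: [0, 2, 1, -2, 5, 2]
R4 ← R4 + (1/2)·R1: [0, 4, 3, -4, 9/2, -1/2]
R5 ← R5 − (1/2)·R1: [0, 4, 3, 2, 15/2, 29/2]
R3 ← R3 + (1/2)·R2: [0, 0, 0, -1, 4, 2]
R4 ← R4 + R2: [0, 0, 1, -2, 5/2, -1/2]
R5 ← R5 + R2: [0, 0, 1, 4, 11/2, 29/2]
Swap R3 ↔ R4
R5 ← R5 − R3: [0, 0, 0, 6, 3, 15]
R5 ← R5 + (6)·R4: [0, 0, 0, 0, 27, 27]
The echelon form has 5 nonzero rows, and every pivot lies in the first 5 columns, so rank(A) = rank([A|b]) = 5.
The system is consistent.
Free variables = (unknowns) − (rank) = 5 − 5 = 0.

0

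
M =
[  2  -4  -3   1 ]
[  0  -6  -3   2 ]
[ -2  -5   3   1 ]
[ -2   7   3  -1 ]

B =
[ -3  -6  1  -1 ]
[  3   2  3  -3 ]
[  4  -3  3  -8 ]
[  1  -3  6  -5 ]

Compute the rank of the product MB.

3

First compute MB:
[[-29, -14, -13,  29],
 [-28,  -9, -15,  32],
 [  4, -10,  -2, -12],
 [ 38,  20,  22, -38]]
Now row reduce the product.
R2 ← R2 − (28/29)·R1: [0, 131/29, -71/29, 4]
R3 ← R3 + (4/29)·R1: [0, -346/29, -110/29, -8]
R4 ← R4 + (38/29)·R1: [0, 48/29, 144/29, 0]
R3 ← R3 + (346/131)·R2: [0, 0, -1344/131, 336/131]
R4 ← R4 − (48/131)·R2: [0, 0, 768/131, -192/131]
R4 ← R4 + (4/7)·R3: [0, 0, 0, 0]
3 nonzero rows, so rank(MB) = 3.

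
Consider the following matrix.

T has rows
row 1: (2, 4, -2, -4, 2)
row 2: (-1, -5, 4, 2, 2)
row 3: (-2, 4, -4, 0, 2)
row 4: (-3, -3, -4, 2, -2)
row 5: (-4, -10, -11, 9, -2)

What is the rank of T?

5

Row reduce to echelon form.
R2 ← R2 + (1/2)·R1: [0, -3, 3, 0, 3]
R3 ← R3 + R1: [0, 8, -6, -4, 4]
R4 ← R4 + (3/2)·R1: [0, 3, -7, -4, 1]
R5 ← R5 + (2)·R1: [0, -2, -15, 1, 2]
R3 ← R3 + (8/3)·R2: [0, 0, 2, -4, 12]
R4 ← R4 + R2: [0, 0, -4, -4, 4]
R5 ← R5 − (2/3)·R2: [0, 0, -17, 1, 0]
R4 ← R4 + (2)·R3: [0, 0, 0, -12, 28]
R5 ← R5 + (17/2)·R3: [0, 0, 0, -33, 102]
R5 ← R5 − (11/4)·R4: [0, 0, 0, 0, 25]
Echelon form has 5 nonzero rows, so rank(T) = 5.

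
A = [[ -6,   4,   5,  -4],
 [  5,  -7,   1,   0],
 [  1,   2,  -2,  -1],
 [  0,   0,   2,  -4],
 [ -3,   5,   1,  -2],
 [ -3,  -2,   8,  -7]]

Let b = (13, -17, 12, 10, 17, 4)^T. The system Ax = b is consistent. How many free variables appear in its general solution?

0

Row reduce the augmented matrix [A | b].
R2 ← R2 + (5/6)·R1: [0, -11/3, 31/6, -10/3, -37/6]
R3 ← R3 + (1/6)·R1: [0, 8/3, -7/6, -5/3, 85/6]
R5 ← R5 − (1/2)·R1: [0, 3, -3/2, 0, 21/2]
R6 ← R6 − (1/2)·R1: [0, -4, 11/2, -5, -5/2]
R3 ← R3 + (8/11)·R2: [0, 0, 57/22, -45/11, 213/22]
R5 ← R5 + (9/11)·R2: [0, 0, 30/11, -30/11, 60/11]
R6 ← R6 − (12/11)·R2: [0, 0, -3/22, -15/11, 93/22]
R4 ← R4 − (44/57)·R3: [0, 0, 0, -16/19, 48/19]
R5 ← R5 − (20/19)·R3: [0, 0, 0, 30/19, -90/19]
R6 ← R6 + (1/19)·R3: [0, 0, 0, -30/19, 90/19]
R5 ← R5 + (15/8)·R4: [0, 0, 0, 0, 0]
R6 ← R6 − (15/8)·R4: [0, 0, 0, 0, 0]
The echelon form has 4 nonzero rows, and every pivot lies in the first 4 columns, so rank(A) = rank([A|b]) = 4.
The system is consistent.
Free variables = (unknowns) − (rank) = 4 − 4 = 0.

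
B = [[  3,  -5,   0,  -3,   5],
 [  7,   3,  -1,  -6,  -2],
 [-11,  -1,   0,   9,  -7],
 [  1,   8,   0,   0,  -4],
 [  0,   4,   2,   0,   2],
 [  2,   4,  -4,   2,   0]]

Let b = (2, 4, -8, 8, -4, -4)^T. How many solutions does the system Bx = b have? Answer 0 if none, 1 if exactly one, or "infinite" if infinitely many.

0

Row reduce the augmented matrix [B | b].
R2 ← R2 − (7/3)·R1: [0, 44/3, -1, 1, -41/3, -2/3]
R3 ← R3 + (11/3)·R1: [0, -58/3, 0, -2, 34/3, -2/3]
R4 ← R4 − (1/3)·R1: [0, 29/3, 0, 1, -17/3, 22/3]
R6 ← R6 − (2/3)·R1: [0, 22/3, -4, 4, -10/3, -16/3]
R3 ← R3 + (29/22)·R2: [0, 0, -29/22, -15/22, -147/22, -17/11]
R4 ← R4 − (29/44)·R2: [0, 0, 29/44, 15/44, 147/44, 171/22]
R5 ← R5 − (3/11)·R2: [0, 0, 25/11, -3/11, 63/11, -42/11]
R6 ← R6 − (1/2)·R2: [0, 0, -7/2, 7/2, 7/2, -5]
R4 ← R4 + (1/2)·R3: [0, 0, 0, 0, 0, 7]
R5 ← R5 + (50/29)·R3: [0, 0, 0, -42/29, -168/29, -188/29]
R6 ← R6 − (77/29)·R3: [0, 0, 0, 154/29, 616/29, -26/29]
Swap R4 ↔ R5
R6 ← R6 + (11/3)·R4: [0, 0, 0, 0, 0, -74/3]
R6 ← R6 + (74/21)·R5: [0, 0, 0, 0, 0, 0]
The echelon form has 5 nonzero rows; the last pivot sits in the augmented column, so rank(B) = 4 but rank([B|b]) = 5.
Since the ranks differ, the system is inconsistent.
It has no solutions.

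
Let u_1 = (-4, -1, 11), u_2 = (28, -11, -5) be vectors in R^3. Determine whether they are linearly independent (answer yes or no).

Form the matrix with these vectors as rows and row reduce.
R2 ← R2 + (7)·R1: [0, -18, 72]
2 nonzero rows, so the 2 vectors span a space of dimension 2.
Since 2 = 2, the vectors are linearly independent.

yes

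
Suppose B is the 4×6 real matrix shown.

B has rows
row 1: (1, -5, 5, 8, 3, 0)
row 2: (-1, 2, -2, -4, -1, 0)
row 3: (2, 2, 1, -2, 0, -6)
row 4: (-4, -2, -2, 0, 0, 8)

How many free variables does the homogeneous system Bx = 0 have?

Row reduce to echelon form.
R2 ← R2 + R1: [0, -3, 3, 4, 2, 0]
R3 ← R3 − (2)·R1: [0, 12, -9, -18, -6, -6]
R4 ← R4 + (4)·R1: [0, -22, 18, 32, 12, 8]
R3 ← R3 + (4)·R2: [0, 0, 3, -2, 2, -6]
R4 ← R4 − (22/3)·R2: [0, 0, -4, 8/3, -8/3, 8]
R4 ← R4 + (4/3)·R3: [0, 0, 0, 0, 0, 0]
3 nonzero rows, so rank(B) = 3.
B has 6 columns; by rank–nullity, nullity = 6 − 3 = 3.

3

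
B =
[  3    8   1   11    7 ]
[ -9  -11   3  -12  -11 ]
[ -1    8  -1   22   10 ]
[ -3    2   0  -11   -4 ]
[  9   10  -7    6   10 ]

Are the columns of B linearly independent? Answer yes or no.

yes

Row reduce B to echelon form.
R2 ← R2 + (3)·R1: [0, 13, 6, 21, 10]
R3 ← R3 + (1/3)·R1: [0, 32/3, -2/3, 77/3, 37/3]
R4 ← R4 + R1: [0, 10, 1, 0, 3]
R5 ← R5 − (3)·R1: [0, -14, -10, -27, -11]
R3 ← R3 − (32/39)·R2: [0, 0, -218/39, 329/39, 161/39]
R4 ← R4 − (10/13)·R2: [0, 0, -47/13, -210/13, -61/13]
R5 ← R5 + (14/13)·R2: [0, 0, -46/13, -57/13, -3/13]
R4 ← R4 − (141/218)·R3: [0, 0, 0, -4711/218, -1605/218]
R5 ← R5 − (69/109)·R3: [0, 0, 0, -1060/109, -310/109]
R5 ← R5 − (2120/4711)·R4: [0, 0, 0, 0, 2210/4711]
5 pivots among 5 columns.
Every column is a pivot column, so the columns are linearly independent.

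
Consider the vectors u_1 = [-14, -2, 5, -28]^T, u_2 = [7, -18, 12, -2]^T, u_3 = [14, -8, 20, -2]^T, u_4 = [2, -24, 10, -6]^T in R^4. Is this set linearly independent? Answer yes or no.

yes

Form the matrix with these vectors as rows and row reduce.
R2 ← R2 + (1/2)·R1: [0, -19, 29/2, -16]
R3 ← R3 + R1: [0, -10, 25, -30]
R4 ← R4 + (1/7)·R1: [0, -170/7, 75/7, -10]
R3 ← R3 − (10/19)·R2: [0, 0, 330/19, -410/19]
R4 ← R4 − (170/133)·R2: [0, 0, -1040/133, 1390/133]
R4 ← R4 + (104/231)·R3: [0, 0, 0, 170/231]
4 nonzero rows, so the 4 vectors span a space of dimension 4.
Since 4 = 4, the vectors are linearly independent.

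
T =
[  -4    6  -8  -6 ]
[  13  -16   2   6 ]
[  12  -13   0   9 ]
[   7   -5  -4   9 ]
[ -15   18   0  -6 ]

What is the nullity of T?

1

Row reduce to echelon form.
R2 ← R2 + (13/4)·R1: [0, 7/2, -24, -27/2]
R3 ← R3 + (3)·R1: [0, 5, -24, -9]
R4 ← R4 + (7/4)·R1: [0, 11/2, -18, -3/2]
R5 ← R5 − (15/4)·R1: [0, -9/2, 30, 33/2]
R3 ← R3 − (10/7)·R2: [0, 0, 72/7, 72/7]
R4 ← R4 − (11/7)·R2: [0, 0, 138/7, 138/7]
R5 ← R5 + (9/7)·R2: [0, 0, -6/7, -6/7]
R4 ← R4 − (23/12)·R3: [0, 0, 0, 0]
R5 ← R5 + (1/12)·R3: [0, 0, 0, 0]
3 nonzero rows, so rank(T) = 3.
T has 4 columns; by rank–nullity, nullity = 4 − 3 = 1.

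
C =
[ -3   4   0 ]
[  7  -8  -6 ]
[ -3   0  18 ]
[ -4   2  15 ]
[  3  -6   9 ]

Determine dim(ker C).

Row reduce to echelon form.
R2 ← R2 + (7/3)·R1: [0, 4/3, -6]
R3 ← R3 − R1: [0, -4, 18]
R4 ← R4 − (4/3)·R1: [0, -10/3, 15]
R5 ← R5 + R1: [0, -2, 9]
R3 ← R3 + (3)·R2: [0, 0, 0]
R4 ← R4 + (5/2)·R2: [0, 0, 0]
R5 ← R5 + (3/2)·R2: [0, 0, 0]
2 nonzero rows, so rank(C) = 2.
C has 3 columns; by rank–nullity, nullity = 3 − 2 = 1.

1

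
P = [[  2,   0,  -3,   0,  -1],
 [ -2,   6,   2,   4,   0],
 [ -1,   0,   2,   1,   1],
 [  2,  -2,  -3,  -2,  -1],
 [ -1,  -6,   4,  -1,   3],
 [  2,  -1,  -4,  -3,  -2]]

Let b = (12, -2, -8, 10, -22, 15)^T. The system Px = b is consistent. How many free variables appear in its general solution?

Row reduce the augmented matrix [P | b].
R2 ← R2 + R1: [0, 6, -1, 4, -1, 10]
R3 ← R3 + (1/2)·R1: [0, 0, 1/2, 1, 1/2, -2]
R4 ← R4 − R1: [0, -2, 0, -2, 0, -2]
R5 ← R5 + (1/2)·R1: [0, -6, 5/2, -1, 5/2, -16]
R6 ← R6 − R1: [0, -1, -1, -3, -1, 3]
R4 ← R4 + (1/3)·R2: [0, 0, -1/3, -2/3, -1/3, 4/3]
R5 ← R5 + R2: [0, 0, 3/2, 3, 3/2, -6]
R6 ← R6 + (1/6)·R2: [0, 0, -7/6, -7/3, -7/6, 14/3]
R4 ← R4 + (2/3)·R3: [0, 0, 0, 0, 0, 0]
R5 ← R5 − (3)·R3: [0, 0, 0, 0, 0, 0]
R6 ← R6 + (7/3)·R3: [0, 0, 0, 0, 0, 0]
The echelon form has 3 nonzero rows, and every pivot lies in the first 5 columns, so rank(P) = rank([P|b]) = 3.
The system is consistent.
Free variables = (unknowns) − (rank) = 5 − 3 = 2.

2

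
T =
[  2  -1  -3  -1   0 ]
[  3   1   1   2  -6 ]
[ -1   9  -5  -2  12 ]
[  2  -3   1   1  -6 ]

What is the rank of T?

Row reduce to echelon form.
R2 ← R2 − (3/2)·R1: [0, 5/2, 11/2, 7/2, -6]
R3 ← R3 + (1/2)·R1: [0, 17/2, -13/2, -5/2, 12]
R4 ← R4 − R1: [0, -2, 4, 2, -6]
R3 ← R3 − (17/5)·R2: [0, 0, -126/5, -72/5, 162/5]
R4 ← R4 + (4/5)·R2: [0, 0, 42/5, 24/5, -54/5]
R4 ← R4 + (1/3)·R3: [0, 0, 0, 0, 0]
Echelon form has 3 nonzero rows, so rank(T) = 3.

3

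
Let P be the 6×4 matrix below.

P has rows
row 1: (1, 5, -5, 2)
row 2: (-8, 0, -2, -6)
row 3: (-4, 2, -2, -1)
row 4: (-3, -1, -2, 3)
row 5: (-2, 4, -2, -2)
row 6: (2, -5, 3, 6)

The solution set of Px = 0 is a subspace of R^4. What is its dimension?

0

Row reduce to echelon form.
R2 ← R2 + (8)·R1: [0, 40, -42, 10]
R3 ← R3 + (4)·R1: [0, 22, -22, 7]
R4 ← R4 + (3)·R1: [0, 14, -17, 9]
R5 ← R5 + (2)·R1: [0, 14, -12, 2]
R6 ← R6 − (2)·R1: [0, -15, 13, 2]
R3 ← R3 − (11/20)·R2: [0, 0, 11/10, 3/2]
R4 ← R4 − (7/20)·R2: [0, 0, -23/10, 11/2]
R5 ← R5 − (7/20)·R2: [0, 0, 27/10, -3/2]
R6 ← R6 + (3/8)·R2: [0, 0, -11/4, 23/4]
R4 ← R4 + (23/11)·R3: [0, 0, 0, 95/11]
R5 ← R5 − (27/11)·R3: [0, 0, 0, -57/11]
R6 ← R6 + (5/2)·R3: [0, 0, 0, 19/2]
R5 ← R5 + (3/5)·R4: [0, 0, 0, 0]
R6 ← R6 − (11/10)·R4: [0, 0, 0, 0]
4 nonzero rows, so rank(P) = 4.
P has 4 columns; by rank–nullity, nullity = 4 − 4 = 0.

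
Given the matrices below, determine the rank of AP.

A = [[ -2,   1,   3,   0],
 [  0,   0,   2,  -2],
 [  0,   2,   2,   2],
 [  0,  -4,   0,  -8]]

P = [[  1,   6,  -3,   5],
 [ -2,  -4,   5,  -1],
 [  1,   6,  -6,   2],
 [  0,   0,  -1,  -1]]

First compute AP:
[[ -1,   2,  -7,  -5],
 [  2,  12, -10,   6],
 [ -2,   4,  -4,   0],
 [  8,  16, -12,  12]]
Now row reduce the product.
R2 ← R2 + (2)·R1: [0, 16, -24, -4]
R3 ← R3 − (2)·R1: [0, 0, 10, 10]
R4 ← R4 + (8)·R1: [0, 32, -68, -28]
R4 ← R4 − (2)·R2: [0, 0, -20, -20]
R4 ← R4 + (2)·R3: [0, 0, 0, 0]
3 nonzero rows, so rank(AP) = 3.

3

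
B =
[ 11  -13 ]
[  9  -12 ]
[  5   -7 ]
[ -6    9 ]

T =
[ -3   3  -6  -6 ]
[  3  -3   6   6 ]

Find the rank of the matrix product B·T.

First compute BT:
[[-72,  72, -144, -144],
 [-63,  63, -126, -126],
 [-36,  36, -72, -72],
 [ 45, -45,  90,  90]]
Now row reduce the product.
R2 ← R2 − (7/8)·R1: [0, 0, 0, 0]
R3 ← R3 − (1/2)·R1: [0, 0, 0, 0]
R4 ← R4 + (5/8)·R1: [0, 0, 0, 0]
1 nonzero row, so rank(BT) = 1.

1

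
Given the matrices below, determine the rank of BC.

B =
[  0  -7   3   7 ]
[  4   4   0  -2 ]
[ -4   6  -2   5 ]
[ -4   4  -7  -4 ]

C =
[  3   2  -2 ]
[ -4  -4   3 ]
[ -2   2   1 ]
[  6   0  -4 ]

3

First compute BC:
[[ 64,  34, -46],
 [-16,  -8,  12],
 [ -2, -36,   4],
 [-38, -38,  29]]
Now row reduce the product.
R2 ← R2 + (1/4)·R1: [0, 1/2, 1/2]
R3 ← R3 + (1/32)·R1: [0, -559/16, 41/16]
R4 ← R4 + (19/32)·R1: [0, -285/16, 27/16]
R3 ← R3 + (559/8)·R2: [0, 0, 75/2]
R4 ← R4 + (285/8)·R2: [0, 0, 39/2]
R4 ← R4 − (13/25)·R3: [0, 0, 0]
3 nonzero rows, so rank(BC) = 3.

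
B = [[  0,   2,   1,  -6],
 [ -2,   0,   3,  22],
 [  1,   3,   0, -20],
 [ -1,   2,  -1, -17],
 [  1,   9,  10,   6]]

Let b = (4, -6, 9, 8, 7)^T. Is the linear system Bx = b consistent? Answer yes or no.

yes

Row reduce the augmented matrix [B | b].
Swap R1 ↔ R2
R3 ← R3 + (1/2)·R1: [0, 3, 3/2, -9, 6]
R4 ← R4 − (1/2)·R1: [0, 2, -5/2, -28, 11]
R5 ← R5 + (1/2)·R1: [0, 9, 23/2, 17, 4]
R3 ← R3 − (3/2)·R2: [0, 0, 0, 0, 0]
R4 ← R4 − R2: [0, 0, -7/2, -22, 7]
R5 ← R5 − (9/2)·R2: [0, 0, 7, 44, -14]
Swap R3 ↔ R4
R5 ← R5 + (2)·R3: [0, 0, 0, 0, 0]
The echelon form has 3 nonzero rows, and every pivot lies in the first 4 columns, so rank(B) = rank([B|b]) = 3.
The system is consistent.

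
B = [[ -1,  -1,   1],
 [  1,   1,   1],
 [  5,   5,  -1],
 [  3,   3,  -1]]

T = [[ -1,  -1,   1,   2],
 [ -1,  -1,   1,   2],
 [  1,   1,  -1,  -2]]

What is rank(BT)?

First compute BT:
[[  3,   3,  -3,  -6],
 [ -1,  -1,   1,   2],
 [-11, -11,  11,  22],
 [ -7,  -7,   7,  14]]
Now row reduce the product.
R2 ← R2 + (1/3)·R1: [0, 0, 0, 0]
R3 ← R3 + (11/3)·R1: [0, 0, 0, 0]
R4 ← R4 + (7/3)·R1: [0, 0, 0, 0]
1 nonzero row, so rank(BT) = 1.

1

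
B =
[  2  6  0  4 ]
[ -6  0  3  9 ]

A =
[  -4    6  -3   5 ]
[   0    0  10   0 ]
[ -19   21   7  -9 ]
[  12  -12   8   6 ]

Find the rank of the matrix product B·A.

2

First compute BA:
[[ 40, -36,  86,  34],
 [ 75, -81, 111,  -3]]
Now row reduce the product.
R2 ← R2 − (15/8)·R1: [0, -27/2, -201/4, -267/4]
2 nonzero rows, so rank(BA) = 2.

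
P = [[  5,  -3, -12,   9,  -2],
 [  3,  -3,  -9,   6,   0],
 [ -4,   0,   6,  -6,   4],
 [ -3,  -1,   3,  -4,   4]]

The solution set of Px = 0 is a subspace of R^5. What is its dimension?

3

Row reduce to echelon form.
R2 ← R2 − (3/5)·R1: [0, -6/5, -9/5, 3/5, 6/5]
R3 ← R3 + (4/5)·R1: [0, -12/5, -18/5, 6/5, 12/5]
R4 ← R4 + (3/5)·R1: [0, -14/5, -21/5, 7/5, 14/5]
R3 ← R3 − (2)·R2: [0, 0, 0, 0, 0]
R4 ← R4 − (7/3)·R2: [0, 0, 0, 0, 0]
2 nonzero rows, so rank(P) = 2.
P has 5 columns; by rank–nullity, nullity = 5 − 2 = 3.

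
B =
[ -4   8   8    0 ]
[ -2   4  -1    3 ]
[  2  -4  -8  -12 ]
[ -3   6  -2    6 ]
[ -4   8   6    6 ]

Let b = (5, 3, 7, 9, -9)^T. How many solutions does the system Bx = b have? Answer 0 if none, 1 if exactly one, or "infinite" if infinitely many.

Row reduce the augmented matrix [B | b].
R2 ← R2 − (1/2)·R1: [0, 0, -5, 3, 1/2]
R3 ← R3 + (1/2)·R1: [0, 0, -4, -12, 19/2]
R4 ← R4 − (3/4)·R1: [0, 0, -8, 6, 21/4]
R5 ← R5 − R1: [0, 0, -2, 6, -14]
R3 ← R3 − (4/5)·R2: [0, 0, 0, -72/5, 91/10]
R4 ← R4 − (8/5)·R2: [0, 0, 0, 6/5, 89/20]
R5 ← R5 − (2/5)·R2: [0, 0, 0, 24/5, -71/5]
R4 ← R4 + (1/12)·R3: [0, 0, 0, 0, 125/24]
R5 ← R5 + (1/3)·R3: [0, 0, 0, 0, -67/6]
R5 ← R5 + (268/125)·R4: [0, 0, 0, 0, 0]
The echelon form has 4 nonzero rows; the last pivot sits in the augmented column, so rank(B) = 3 but rank([B|b]) = 4.
Since the ranks differ, the system is inconsistent.
It has no solutions.

0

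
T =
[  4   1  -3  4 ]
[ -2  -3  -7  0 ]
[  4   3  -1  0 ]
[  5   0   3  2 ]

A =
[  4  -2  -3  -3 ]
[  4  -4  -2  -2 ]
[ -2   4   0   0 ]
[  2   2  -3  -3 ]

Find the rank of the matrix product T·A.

2

First compute TA:
[[ 34, -16, -26, -26],
 [ -6, -12,  12,  12],
 [ 30, -24, -18, -18],
 [ 18,   6, -21, -21]]
Now row reduce the product.
R2 ← R2 + (3/17)·R1: [0, -252/17, 126/17, 126/17]
R3 ← R3 − (15/17)·R1: [0, -168/17, 84/17, 84/17]
R4 ← R4 − (9/17)·R1: [0, 246/17, -123/17, -123/17]
R3 ← R3 − (2/3)·R2: [0, 0, 0, 0]
R4 ← R4 + (41/42)·R2: [0, 0, 0, 0]
2 nonzero rows, so rank(TA) = 2.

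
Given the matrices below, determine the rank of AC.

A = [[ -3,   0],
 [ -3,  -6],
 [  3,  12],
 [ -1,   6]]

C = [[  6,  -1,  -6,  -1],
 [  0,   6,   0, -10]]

2

First compute AC:
[[-18,   3,  18,   3],
 [-18, -33,  18,  63],
 [ 18,  69, -18, -123],
 [ -6,  37,   6, -59]]
Now row reduce the product.
R2 ← R2 − R1: [0, -36, 0, 60]
R3 ← R3 + R1: [0, 72, 0, -120]
R4 ← R4 − (1/3)·R1: [0, 36, 0, -60]
R3 ← R3 + (2)·R2: [0, 0, 0, 0]
R4 ← R4 + R2: [0, 0, 0, 0]
2 nonzero rows, so rank(AC) = 2.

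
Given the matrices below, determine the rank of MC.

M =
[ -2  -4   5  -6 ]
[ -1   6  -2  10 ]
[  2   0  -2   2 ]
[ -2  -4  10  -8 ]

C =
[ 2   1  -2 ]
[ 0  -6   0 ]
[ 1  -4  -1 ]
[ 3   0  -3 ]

First compute MC:
[[-17,   2,  17],
 [ 26, -29, -26],
 [  8,  10,  -8],
 [-18, -18,  18]]
Now row reduce the product.
R2 ← R2 + (26/17)·R1: [0, -441/17, 0]
R3 ← R3 + (8/17)·R1: [0, 186/17, 0]
R4 ← R4 − (18/17)·R1: [0, -342/17, 0]
R3 ← R3 + (62/147)·R2: [0, 0, 0]
R4 ← R4 − (38/49)·R2: [0, 0, 0]
2 nonzero rows, so rank(MC) = 2.

2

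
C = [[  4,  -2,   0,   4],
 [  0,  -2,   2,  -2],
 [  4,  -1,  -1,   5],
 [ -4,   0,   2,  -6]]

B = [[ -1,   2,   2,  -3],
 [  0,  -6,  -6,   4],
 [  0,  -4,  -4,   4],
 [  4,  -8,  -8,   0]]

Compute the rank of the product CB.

2

First compute CB:
[[ 12, -12, -12, -20],
 [ -8,  20,  20,   0],
 [ 16, -22, -22, -20],
 [-20,  32,  32,  20]]
Now row reduce the product.
R2 ← R2 + (2/3)·R1: [0, 12, 12, -40/3]
R3 ← R3 − (4/3)·R1: [0, -6, -6, 20/3]
R4 ← R4 + (5/3)·R1: [0, 12, 12, -40/3]
R3 ← R3 + (1/2)·R2: [0, 0, 0, 0]
R4 ← R4 − R2: [0, 0, 0, 0]
2 nonzero rows, so rank(CB) = 2.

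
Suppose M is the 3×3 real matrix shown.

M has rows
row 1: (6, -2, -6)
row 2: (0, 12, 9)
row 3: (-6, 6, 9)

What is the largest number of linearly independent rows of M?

2

Row reduce to echelon form.
R3 ← R3 + R1: [0, 4, 3]
R3 ← R3 − (1/3)·R2: [0, 0, 0]
Echelon form has 2 nonzero rows, so rank(M) = 2.
The rank gives the maximum number of linearly independent rows: 2.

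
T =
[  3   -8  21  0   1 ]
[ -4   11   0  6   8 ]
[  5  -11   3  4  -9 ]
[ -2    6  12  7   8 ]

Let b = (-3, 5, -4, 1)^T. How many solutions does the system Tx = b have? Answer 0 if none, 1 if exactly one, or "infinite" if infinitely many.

Row reduce the augmented matrix [T | b].
R2 ← R2 + (4/3)·R1: [0, 1/3, 28, 6, 28/3, 1]
R3 ← R3 − (5/3)·R1: [0, 7/3, -32, 4, -32/3, 1]
R4 ← R4 + (2/3)·R1: [0, 2/3, 26, 7, 26/3, -1]
R3 ← R3 − (7)·R2: [0, 0, -228, -38, -76, -6]
R4 ← R4 − (2)·R2: [0, 0, -30, -5, -10, -3]
R4 ← R4 − (5/38)·R3: [0, 0, 0, 0, 0, -42/19]
The echelon form has 4 nonzero rows; the last pivot sits in the augmented column, so rank(T) = 3 but rank([T|b]) = 4.
Since the ranks differ, the system is inconsistent.
It has no solutions.

0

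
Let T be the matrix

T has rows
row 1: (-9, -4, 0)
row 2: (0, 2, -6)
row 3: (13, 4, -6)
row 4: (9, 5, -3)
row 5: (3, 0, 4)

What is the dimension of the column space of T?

3

Row reduce to echelon form.
R3 ← R3 + (13/9)·R1: [0, -16/9, -6]
R4 ← R4 + R1: [0, 1, -3]
R5 ← R5 + (1/3)·R1: [0, -4/3, 4]
R3 ← R3 + (8/9)·R2: [0, 0, -34/3]
R4 ← R4 − (1/2)·R2: [0, 0, 0]
R5 ← R5 + (2/3)·R2: [0, 0, 0]
Echelon form has 3 nonzero rows, so rank(T) = 3.
The column space has dimension equal to the rank: 3.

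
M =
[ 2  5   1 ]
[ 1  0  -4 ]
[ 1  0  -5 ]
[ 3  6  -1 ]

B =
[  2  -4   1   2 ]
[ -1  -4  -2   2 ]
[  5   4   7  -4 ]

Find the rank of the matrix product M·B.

First compute MB:
[[  4, -24,  -1,  10],
 [-18, -20, -27,  18],
 [-23, -24, -34,  22],
 [ -5, -40, -16,  22]]
Now row reduce the product.
R2 ← R2 + (9/2)·R1: [0, -128, -63/2, 63]
R3 ← R3 + (23/4)·R1: [0, -162, -159/4, 159/2]
R4 ← R4 + (5/4)·R1: [0, -70, -69/4, 69/2]
R3 ← R3 − (81/64)·R2: [0, 0, 15/128, -15/64]
R4 ← R4 − (35/64)·R2: [0, 0, -3/128, 3/64]
R4 ← R4 + (1/5)·R3: [0, 0, 0, 0]
3 nonzero rows, so rank(MB) = 3.

3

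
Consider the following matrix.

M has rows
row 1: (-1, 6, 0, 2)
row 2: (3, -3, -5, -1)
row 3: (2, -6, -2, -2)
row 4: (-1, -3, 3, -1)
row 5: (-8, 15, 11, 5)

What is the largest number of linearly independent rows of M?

2

Row reduce to echelon form.
R2 ← R2 + (3)·R1: [0, 15, -5, 5]
R3 ← R3 + (2)·R1: [0, 6, -2, 2]
R4 ← R4 − R1: [0, -9, 3, -3]
R5 ← R5 − (8)·R1: [0, -33, 11, -11]
R3 ← R3 − (2/5)·R2: [0, 0, 0, 0]
R4 ← R4 + (3/5)·R2: [0, 0, 0, 0]
R5 ← R5 + (11/5)·R2: [0, 0, 0, 0]
Echelon form has 2 nonzero rows, so rank(M) = 2.
The rank gives the maximum number of linearly independent rows: 2.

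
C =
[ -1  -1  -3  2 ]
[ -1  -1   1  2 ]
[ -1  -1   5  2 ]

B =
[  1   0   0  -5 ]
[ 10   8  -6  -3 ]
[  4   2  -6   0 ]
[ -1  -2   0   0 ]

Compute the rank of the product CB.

2

First compute CB:
[[-25, -18,  24,   8],
 [ -9, -10,   0,   8],
 [  7,  -2, -24,   8]]
Now row reduce the product.
R2 ← R2 − (9/25)·R1: [0, -88/25, -216/25, 128/25]
R3 ← R3 + (7/25)·R1: [0, -176/25, -432/25, 256/25]
R3 ← R3 − (2)·R2: [0, 0, 0, 0]
2 nonzero rows, so rank(CB) = 2.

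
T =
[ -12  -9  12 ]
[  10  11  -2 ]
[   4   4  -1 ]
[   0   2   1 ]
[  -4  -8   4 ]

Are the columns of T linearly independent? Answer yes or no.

yes

Row reduce T to echelon form.
R2 ← R2 + (5/6)·R1: [0, 7/2, 8]
R3 ← R3 + (1/3)·R1: [0, 1, 3]
R5 ← R5 − (1/3)·R1: [0, -5, 0]
R3 ← R3 − (2/7)·R2: [0, 0, 5/7]
R4 ← R4 − (4/7)·R2: [0, 0, -25/7]
R5 ← R5 + (10/7)·R2: [0, 0, 80/7]
R4 ← R4 + (5)·R3: [0, 0, 0]
R5 ← R5 − (16)·R3: [0, 0, 0]
3 pivots among 3 columns.
Every column is a pivot column, so the columns are linearly independent.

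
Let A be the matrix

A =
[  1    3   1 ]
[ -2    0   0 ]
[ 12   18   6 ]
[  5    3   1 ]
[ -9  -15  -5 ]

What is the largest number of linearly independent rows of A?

2

Row reduce to echelon form.
R2 ← R2 + (2)·R1: [0, 6, 2]
R3 ← R3 − (12)·R1: [0, -18, -6]
R4 ← R4 − (5)·R1: [0, -12, -4]
R5 ← R5 + (9)·R1: [0, 12, 4]
R3 ← R3 + (3)·R2: [0, 0, 0]
R4 ← R4 + (2)·R2: [0, 0, 0]
R5 ← R5 − (2)·R2: [0, 0, 0]
Echelon form has 2 nonzero rows, so rank(A) = 2.
The rank gives the maximum number of linearly independent rows: 2.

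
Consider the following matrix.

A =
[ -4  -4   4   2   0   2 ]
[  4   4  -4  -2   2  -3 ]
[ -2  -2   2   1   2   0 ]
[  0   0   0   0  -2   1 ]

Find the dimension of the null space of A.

Row reduce to echelon form.
R2 ← R2 + R1: [0, 0, 0, 0, 2, -1]
R3 ← R3 − (1/2)·R1: [0, 0, 0, 0, 2, -1]
R3 ← R3 − R2: [0, 0, 0, 0, 0, 0]
R4 ← R4 + R2: [0, 0, 0, 0, 0, 0]
2 nonzero rows, so rank(A) = 2.
A has 6 columns; by rank–nullity, nullity = 6 − 2 = 4.

4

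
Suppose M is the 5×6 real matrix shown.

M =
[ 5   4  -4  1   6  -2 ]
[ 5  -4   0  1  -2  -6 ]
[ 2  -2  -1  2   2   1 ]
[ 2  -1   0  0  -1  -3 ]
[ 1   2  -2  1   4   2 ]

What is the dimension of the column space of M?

Row reduce to echelon form.
R2 ← R2 − R1: [0, -8, 4, 0, -8, -4]
R3 ← R3 − (2/5)·R1: [0, -18/5, 3/5, 8/5, -2/5, 9/5]
R4 ← R4 − (2/5)·R1: [0, -13/5, 8/5, -2/5, -17/5, -11/5]
R5 ← R5 − (1/5)·R1: [0, 6/5, -6/5, 4/5, 14/5, 12/5]
R3 ← R3 − (9/20)·R2: [0, 0, -6/5, 8/5, 16/5, 18/5]
R4 ← R4 − (13/40)·R2: [0, 0, 3/10, -2/5, -4/5, -9/10]
R5 ← R5 + (3/20)·R2: [0, 0, -3/5, 4/5, 8/5, 9/5]
R4 ← R4 + (1/4)·R3: [0, 0, 0, 0, 0, 0]
R5 ← R5 − (1/2)·R3: [0, 0, 0, 0, 0, 0]
Echelon form has 3 nonzero rows, so rank(M) = 3.
The column space has dimension equal to the rank: 3.

3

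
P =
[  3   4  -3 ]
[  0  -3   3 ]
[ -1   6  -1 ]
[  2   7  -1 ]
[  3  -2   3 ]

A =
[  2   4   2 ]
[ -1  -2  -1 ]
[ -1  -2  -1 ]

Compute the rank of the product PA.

1

First compute PA:
[[  5,  10,   5],
 [  0,   0,   0],
 [ -7, -14,  -7],
 [ -2,  -4,  -2],
 [  5,  10,   5]]
Now row reduce the product.
R3 ← R3 + (7/5)·R1: [0, 0, 0]
R4 ← R4 + (2/5)·R1: [0, 0, 0]
R5 ← R5 − R1: [0, 0, 0]
1 nonzero row, so rank(PA) = 1.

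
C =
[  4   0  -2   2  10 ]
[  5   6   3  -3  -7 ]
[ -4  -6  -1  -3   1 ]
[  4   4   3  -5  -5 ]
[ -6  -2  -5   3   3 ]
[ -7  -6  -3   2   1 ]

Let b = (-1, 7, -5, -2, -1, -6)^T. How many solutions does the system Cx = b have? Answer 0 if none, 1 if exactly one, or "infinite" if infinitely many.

0

Row reduce the augmented matrix [C | b].
R2 ← R2 − (5/4)·R1: [0, 6, 11/2, -11/2, -39/2, 33/4]
R3 ← R3 + R1: [0, -6, -3, -1, 11, -6]
R4 ← R4 − R1: [0, 4, 5, -7, -15, -1]
R5 ← R5 + (3/2)·R1: [0, -2, -8, 6, 18, -5/2]
R6 ← R6 + (7/4)·R1: [0, -6, -13/2, 11/2, 37/2, -31/4]
R3 ← R3 + R2: [0, 0, 5/2, -13/2, -17/2, 9/4]
R4 ← R4 − (2/3)·R2: [0, 0, 4/3, -10/3, -2, -13/2]
R5 ← R5 + (1/3)·R2: [0, 0, -37/6, 25/6, 23/2, 1/4]
R6 ← R6 + R2: [0, 0, -1, 0, -1, 1/2]
R4 ← R4 − (8/15)·R3: [0, 0, 0, 2/15, 38/15, -77/10]
R5 ← R5 + (37/15)·R3: [0, 0, 0, -178/15, -142/15, 29/5]
R6 ← R6 + (2/5)·R3: [0, 0, 0, -13/5, -22/5, 7/5]
R5 ← R5 + (89)·R4: [0, 0, 0, 0, 216, -1359/2]
R6 ← R6 + (39/2)·R4: [0, 0, 0, 0, 45, -595/4]
R6 ← R6 − (5/24)·R5: [0, 0, 0, 0, 0, -115/16]
The echelon form has 6 nonzero rows; the last pivot sits in the augmented column, so rank(C) = 5 but rank([C|b]) = 6.
Since the ranks differ, the system is inconsistent.
It has no solutions.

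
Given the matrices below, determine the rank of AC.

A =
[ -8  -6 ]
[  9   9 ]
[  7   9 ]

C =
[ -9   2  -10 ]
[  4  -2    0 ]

First compute AC:
[[ 48,  -4,  80],
 [-45,   0, -90],
 [-27,  -4, -70]]
Now row reduce the product.
R2 ← R2 + (15/16)·R1: [0, -15/4, -15]
R3 ← R3 + (9/16)·R1: [0, -25/4, -25]
R3 ← R3 − (5/3)·R2: [0, 0, 0]
2 nonzero rows, so rank(AC) = 2.

2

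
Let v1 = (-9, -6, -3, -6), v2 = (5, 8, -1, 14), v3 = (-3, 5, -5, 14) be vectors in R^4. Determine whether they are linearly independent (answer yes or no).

no

Form the matrix with these vectors as rows and row reduce.
R2 ← R2 + (5/9)·R1: [0, 14/3, -8/3, 32/3]
R3 ← R3 − (1/3)·R1: [0, 7, -4, 16]
R3 ← R3 − (3/2)·R2: [0, 0, 0, 0]
2 nonzero rows, so the 3 vectors span a space of dimension 2.
Since 2 < 3, the vectors are linearly dependent.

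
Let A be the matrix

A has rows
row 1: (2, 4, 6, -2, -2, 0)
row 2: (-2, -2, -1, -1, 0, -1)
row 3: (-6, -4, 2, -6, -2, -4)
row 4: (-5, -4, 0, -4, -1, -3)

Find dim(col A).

Row reduce to echelon form.
R2 ← R2 + R1: [0, 2, 5, -3, -2, -1]
R3 ← R3 + (3)·R1: [0, 8, 20, -12, -8, -4]
R4 ← R4 + (5/2)·R1: [0, 6, 15, -9, -6, -3]
R3 ← R3 − (4)·R2: [0, 0, 0, 0, 0, 0]
R4 ← R4 − (3)·R2: [0, 0, 0, 0, 0, 0]
Echelon form has 2 nonzero rows, so rank(A) = 2.
The column space has dimension equal to the rank: 2.

2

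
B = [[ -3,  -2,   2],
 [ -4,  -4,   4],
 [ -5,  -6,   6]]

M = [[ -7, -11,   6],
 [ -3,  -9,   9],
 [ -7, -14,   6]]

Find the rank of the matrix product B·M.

2

First compute BM:
[[ 13,  23, -24],
 [ 12,  24, -36],
 [ 11,  25, -48]]
Now row reduce the product.
R2 ← R2 − (12/13)·R1: [0, 36/13, -180/13]
R3 ← R3 − (11/13)·R1: [0, 72/13, -360/13]
R3 ← R3 − (2)·R2: [0, 0, 0]
2 nonzero rows, so rank(BM) = 2.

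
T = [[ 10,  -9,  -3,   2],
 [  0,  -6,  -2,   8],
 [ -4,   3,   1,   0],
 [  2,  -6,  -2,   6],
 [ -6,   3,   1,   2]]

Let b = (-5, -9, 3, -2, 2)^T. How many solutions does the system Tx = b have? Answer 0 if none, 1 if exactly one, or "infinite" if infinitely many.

0

Row reduce the augmented matrix [T | b].
R3 ← R3 + (2/5)·R1: [0, -3/5, -1/5, 4/5, 1]
R4 ← R4 − (1/5)·R1: [0, -21/5, -7/5, 28/5, -1]
R5 ← R5 + (3/5)·R1: [0, -12/5, -4/5, 16/5, -1]
R3 ← R3 − (1/10)·R2: [0, 0, 0, 0, 19/10]
R4 ← R4 − (7/10)·R2: [0, 0, 0, 0, 53/10]
R5 ← R5 − (2/5)·R2: [0, 0, 0, 0, 13/5]
R4 ← R4 − (53/19)·R3: [0, 0, 0, 0, 0]
R5 ← R5 − (26/19)·R3: [0, 0, 0, 0, 0]
The echelon form has 3 nonzero rows; the last pivot sits in the augmented column, so rank(T) = 2 but rank([T|b]) = 3.
Since the ranks differ, the system is inconsistent.
It has no solutions.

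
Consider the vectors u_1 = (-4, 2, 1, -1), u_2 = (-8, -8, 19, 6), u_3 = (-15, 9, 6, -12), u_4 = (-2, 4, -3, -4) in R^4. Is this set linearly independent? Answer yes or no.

yes

Form the matrix with these vectors as rows and row reduce.
R2 ← R2 − (2)·R1: [0, -12, 17, 8]
R3 ← R3 − (15/4)·R1: [0, 3/2, 9/4, -33/4]
R4 ← R4 − (1/2)·R1: [0, 3, -7/2, -7/2]
R3 ← R3 + (1/8)·R2: [0, 0, 35/8, -29/4]
R4 ← R4 + (1/4)·R2: [0, 0, 3/4, -3/2]
R4 ← R4 − (6/35)·R3: [0, 0, 0, -9/35]
4 nonzero rows, so the 4 vectors span a space of dimension 4.
Since 4 = 4, the vectors are linearly independent.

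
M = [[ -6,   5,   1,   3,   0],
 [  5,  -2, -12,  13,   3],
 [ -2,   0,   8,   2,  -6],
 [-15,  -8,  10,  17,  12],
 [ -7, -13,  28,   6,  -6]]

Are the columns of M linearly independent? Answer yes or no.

yes

Row reduce M to echelon form.
R2 ← R2 + (5/6)·R1: [0, 13/6, -67/6, 31/2, 3]
R3 ← R3 − (1/3)·R1: [0, -5/3, 23/3, 1, -6]
R4 ← R4 − (5/2)·R1: [0, -41/2, 15/2, 19/2, 12]
R5 ← R5 − (7/6)·R1: [0, -113/6, 161/6, 5/2, -6]
R3 ← R3 + (10/13)·R2: [0, 0, -12/13, 168/13, -48/13]
R4 ← R4 + (123/13)·R2: [0, 0, -1276/13, 2030/13, 525/13]
R5 ← R5 + (113/13)·R2: [0, 0, -913/13, 1784/13, 261/13]
R4 ← R4 − (319/3)·R3: [0, 0, 0, -1218, 433]
R5 ← R5 − (913/12)·R3: [0, 0, 0, -846, 301]
R5 ← R5 − (141/203)·R4: [0, 0, 0, 0, 50/203]
5 pivots among 5 columns.
Every column is a pivot column, so the columns are linearly independent.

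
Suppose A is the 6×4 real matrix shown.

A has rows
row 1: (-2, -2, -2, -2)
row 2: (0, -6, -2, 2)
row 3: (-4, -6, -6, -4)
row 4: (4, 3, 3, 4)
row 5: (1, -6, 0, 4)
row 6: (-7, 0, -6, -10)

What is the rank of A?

3

Row reduce to echelon form.
R3 ← R3 − (2)·R1: [0, -2, -2, 0]
R4 ← R4 + (2)·R1: [0, -1, -1, 0]
R5 ← R5 + (1/2)·R1: [0, -7, -1, 3]
R6 ← R6 − (7/2)·R1: [0, 7, 1, -3]
R3 ← R3 − (1/3)·R2: [0, 0, -4/3, -2/3]
R4 ← R4 − (1/6)·R2: [0, 0, -2/3, -1/3]
R5 ← R5 − (7/6)·R2: [0, 0, 4/3, 2/3]
R6 ← R6 + (7/6)·R2: [0, 0, -4/3, -2/3]
R4 ← R4 − (1/2)·R3: [0, 0, 0, 0]
R5 ← R5 + R3: [0, 0, 0, 0]
R6 ← R6 − R3: [0, 0, 0, 0]
Echelon form has 3 nonzero rows, so rank(A) = 3.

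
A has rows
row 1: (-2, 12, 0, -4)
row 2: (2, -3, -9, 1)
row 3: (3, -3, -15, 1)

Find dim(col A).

Row reduce to echelon form.
R2 ← R2 + R1: [0, 9, -9, -3]
R3 ← R3 + (3/2)·R1: [0, 15, -15, -5]
R3 ← R3 − (5/3)·R2: [0, 0, 0, 0]
Echelon form has 2 nonzero rows, so rank(A) = 2.
The column space has dimension equal to the rank: 2.

2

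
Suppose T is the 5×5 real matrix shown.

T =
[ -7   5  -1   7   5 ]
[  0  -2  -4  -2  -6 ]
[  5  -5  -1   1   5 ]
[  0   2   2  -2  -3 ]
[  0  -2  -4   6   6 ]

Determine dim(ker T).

1

Row reduce to echelon form.
R3 ← R3 + (5/7)·R1: [0, -10/7, -12/7, 6, 60/7]
R3 ← R3 − (5/7)·R2: [0, 0, 8/7, 52/7, 90/7]
R4 ← R4 + R2: [0, 0, -2, -4, -9]
R5 ← R5 − R2: [0, 0, 0, 8, 12]
R4 ← R4 + (7/4)·R3: [0, 0, 0, 9, 27/2]
R5 ← R5 − (8/9)·R4: [0, 0, 0, 0, 0]
4 nonzero rows, so rank(T) = 4.
T has 5 columns; by rank–nullity, nullity = 5 − 4 = 1.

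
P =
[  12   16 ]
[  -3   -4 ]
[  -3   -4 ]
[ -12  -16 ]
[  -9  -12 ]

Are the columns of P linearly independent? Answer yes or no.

no

Row reduce P to echelon form.
R2 ← R2 + (1/4)·R1: [0, 0]
R3 ← R3 + (1/4)·R1: [0, 0]
R4 ← R4 + R1: [0, 0]
R5 ← R5 + (3/4)·R1: [0, 0]
1 pivot among 2 columns.
Only 1 < 2 pivot columns, so the columns are linearly dependent.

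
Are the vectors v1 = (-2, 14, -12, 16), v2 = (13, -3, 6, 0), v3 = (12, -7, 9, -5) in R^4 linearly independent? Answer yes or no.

no

Form the matrix with these vectors as rows and row reduce.
R2 ← R2 + (13/2)·R1: [0, 88, -72, 104]
R3 ← R3 + (6)·R1: [0, 77, -63, 91]
R3 ← R3 − (7/8)·R2: [0, 0, 0, 0]
2 nonzero rows, so the 3 vectors span a space of dimension 2.
Since 2 < 3, the vectors are linearly dependent.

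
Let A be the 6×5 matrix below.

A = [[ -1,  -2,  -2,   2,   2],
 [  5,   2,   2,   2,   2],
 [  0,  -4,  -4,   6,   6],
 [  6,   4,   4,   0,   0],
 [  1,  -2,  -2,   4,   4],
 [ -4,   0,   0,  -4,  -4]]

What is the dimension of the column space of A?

Row reduce to echelon form.
R2 ← R2 + (5)·R1: [0, -8, -8, 12, 12]
R4 ← R4 + (6)·R1: [0, -8, -8, 12, 12]
R5 ← R5 + R1: [0, -4, -4, 6, 6]
R6 ← R6 − (4)·R1: [0, 8, 8, -12, -12]
R3 ← R3 − (1/2)·R2: [0, 0, 0, 0, 0]
R4 ← R4 − R2: [0, 0, 0, 0, 0]
R5 ← R5 − (1/2)·R2: [0, 0, 0, 0, 0]
R6 ← R6 + R2: [0, 0, 0, 0, 0]
Echelon form has 2 nonzero rows, so rank(A) = 2.
The column space has dimension equal to the rank: 2.

2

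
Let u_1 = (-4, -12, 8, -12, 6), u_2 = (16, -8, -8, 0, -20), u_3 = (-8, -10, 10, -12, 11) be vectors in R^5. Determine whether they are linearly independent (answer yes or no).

no

Form the matrix with these vectors as rows and row reduce.
R2 ← R2 + (4)·R1: [0, -56, 24, -48, 4]
R3 ← R3 − (2)·R1: [0, 14, -6, 12, -1]
R3 ← R3 + (1/4)·R2: [0, 0, 0, 0, 0]
2 nonzero rows, so the 3 vectors span a space of dimension 2.
Since 2 < 3, the vectors are linearly dependent.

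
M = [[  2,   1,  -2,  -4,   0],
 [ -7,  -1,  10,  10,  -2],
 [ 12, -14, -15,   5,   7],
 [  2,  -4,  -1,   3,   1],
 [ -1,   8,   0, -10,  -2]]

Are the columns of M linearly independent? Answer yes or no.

no

Row reduce M to echelon form.
R2 ← R2 + (7/2)·R1: [0, 5/2, 3, -4, -2]
R3 ← R3 − (6)·R1: [0, -20, -3, 29, 7]
R4 ← R4 − R1: [0, -5, 1, 7, 1]
R5 ← R5 + (1/2)·R1: [0, 17/2, -1, -12, -2]
R3 ← R3 + (8)·R2: [0, 0, 21, -3, -9]
R4 ← R4 + (2)·R2: [0, 0, 7, -1, -3]
R5 ← R5 − (17/5)·R2: [0, 0, -56/5, 8/5, 24/5]
R4 ← R4 − (1/3)·R3: [0, 0, 0, 0, 0]
R5 ← R5 + (8/15)·R3: [0, 0, 0, 0, 0]
3 pivots among 5 columns.
Only 3 < 5 pivot columns, so the columns are linearly dependent.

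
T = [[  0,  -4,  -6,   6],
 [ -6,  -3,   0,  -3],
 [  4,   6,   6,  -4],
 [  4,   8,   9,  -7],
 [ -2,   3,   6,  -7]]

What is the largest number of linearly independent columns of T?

Row reduce to echelon form.
Swap R1 ↔ R2
R3 ← R3 + (2/3)·R1: [0, 4, 6, -6]
R4 ← R4 + (2/3)·R1: [0, 6, 9, -9]
R5 ← R5 − (1/3)·R1: [0, 4, 6, -6]
R3 ← R3 + R2: [0, 0, 0, 0]
R4 ← R4 + (3/2)·R2: [0, 0, 0, 0]
R5 ← R5 + R2: [0, 0, 0, 0]
Echelon form has 2 nonzero rows, so rank(T) = 2.
The rank gives the maximum number of linearly independent columns: 2.

2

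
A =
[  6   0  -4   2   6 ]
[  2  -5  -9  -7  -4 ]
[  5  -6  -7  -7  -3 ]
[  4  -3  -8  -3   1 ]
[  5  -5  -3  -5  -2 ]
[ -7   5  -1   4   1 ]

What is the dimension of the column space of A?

5

Row reduce to echelon form.
R2 ← R2 − (1/3)·R1: [0, -5, -23/3, -23/3, -6]
R3 ← R3 − (5/6)·R1: [0, -6, -11/3, -26/3, -8]
R4 ← R4 − (2/3)·R1: [0, -3, -16/3, -13/3, -3]
R5 ← R5 − (5/6)·R1: [0, -5, 1/3, -20/3, -7]
R6 ← R6 + (7/6)·R1: [0, 5, -17/3, 19/3, 8]
R3 ← R3 − (6/5)·R2: [0, 0, 83/15, 8/15, -4/5]
R4 ← R4 − (3/5)·R2: [0, 0, -11/15, 4/15, 3/5]
R5 ← R5 − R2: [0, 0, 8, 1, -1]
R6 ← R6 + R2: [0, 0, -40/3, -4/3, 2]
R4 ← R4 + (11/83)·R3: [0, 0, 0, 28/83, 41/83]
R5 ← R5 − (120/83)·R3: [0, 0, 0, 19/83, 13/83]
R6 ← R6 + (200/83)·R3: [0, 0, 0, -4/83, 6/83]
R5 ← R5 − (19/28)·R4: [0, 0, 0, 0, -5/28]
R6 ← R6 + (1/7)·R4: [0, 0, 0, 0, 1/7]
R6 ← R6 + (4/5)·R5: [0, 0, 0, 0, 0]
Echelon form has 5 nonzero rows, so rank(A) = 5.
The column space has dimension equal to the rank: 5.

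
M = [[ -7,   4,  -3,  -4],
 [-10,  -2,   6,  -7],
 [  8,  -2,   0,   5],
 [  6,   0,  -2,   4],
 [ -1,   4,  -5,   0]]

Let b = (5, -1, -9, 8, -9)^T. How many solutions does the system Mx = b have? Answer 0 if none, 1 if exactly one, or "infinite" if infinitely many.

Row reduce the augmented matrix [M | b].
R2 ← R2 − (10/7)·R1: [0, -54/7, 72/7, -9/7, -57/7]
R3 ← R3 + (8/7)·R1: [0, 18/7, -24/7, 3/7, -23/7]
R4 ← R4 + (6/7)·R1: [0, 24/7, -32/7, 4/7, 86/7]
R5 ← R5 − (1/7)·R1: [0, 24/7, -32/7, 4/7, -68/7]
R3 ← R3 + (1/3)·R2: [0, 0, 0, 0, -6]
R4 ← R4 + (4/9)·R2: [0, 0, 0, 0, 26/3]
R5 ← R5 + (4/9)·R2: [0, 0, 0, 0, -40/3]
R4 ← R4 + (13/9)·R3: [0, 0, 0, 0, 0]
R5 ← R5 − (20/9)·R3: [0, 0, 0, 0, 0]
The echelon form has 3 nonzero rows; the last pivot sits in the augmented column, so rank(M) = 2 but rank([M|b]) = 3.
Since the ranks differ, the system is inconsistent.
It has no solutions.

0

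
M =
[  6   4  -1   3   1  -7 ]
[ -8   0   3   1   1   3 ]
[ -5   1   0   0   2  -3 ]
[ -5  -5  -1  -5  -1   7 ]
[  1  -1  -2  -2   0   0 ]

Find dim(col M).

4

Row reduce to echelon form.
R2 ← R2 + (4/3)·R1: [0, 16/3, 5/3, 5, 7/3, -19/3]
R3 ← R3 + (5/6)·R1: [0, 13/3, -5/6, 5/2, 17/6, -53/6]
R4 ← R4 + (5/6)·R1: [0, -5/3, -11/6, -5/2, -1/6, 7/6]
R5 ← R5 − (1/6)·R1: [0, -5/3, -11/6, -5/2, -1/6, 7/6]
R3 ← R3 − (13/16)·R2: [0, 0, -35/16, -25/16, 15/16, -59/16]
R4 ← R4 + (5/16)·R2: [0, 0, -21/16, -15/16, 9/16, -13/16]
R5 ← R5 + (5/16)·R2: [0, 0, -21/16, -15/16, 9/16, -13/16]
R4 ← R4 − (3/5)·R3: [0, 0, 0, 0, 0, 7/5]
R5 ← R5 − (3/5)·R3: [0, 0, 0, 0, 0, 7/5]
R5 ← R5 − R4: [0, 0, 0, 0, 0, 0]
Echelon form has 4 nonzero rows, so rank(M) = 4.
The column space has dimension equal to the rank: 4.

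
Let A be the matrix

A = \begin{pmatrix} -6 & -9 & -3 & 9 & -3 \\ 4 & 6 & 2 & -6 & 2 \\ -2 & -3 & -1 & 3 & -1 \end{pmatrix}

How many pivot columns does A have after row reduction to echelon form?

Row reduce to echelon form.
R2 ← R2 + (2/3)·R1: [0, 0, 0, 0, 0]
R3 ← R3 − (1/3)·R1: [0, 0, 0, 0, 0]
Echelon form has 1 nonzero row, so rank(A) = 1.
Each nonzero row contributes one pivot column: 1 pivot columns.

1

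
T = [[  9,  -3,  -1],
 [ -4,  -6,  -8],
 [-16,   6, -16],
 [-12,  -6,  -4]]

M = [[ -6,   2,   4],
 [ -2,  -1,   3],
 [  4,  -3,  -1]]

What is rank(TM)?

First compute TM:
[[-52,  24,  28],
 [  4,  22, -26],
 [ 20,  10, -30],
 [ 68,  -6, -62]]
Now row reduce the product.
R2 ← R2 + (1/13)·R1: [0, 310/13, -310/13]
R3 ← R3 + (5/13)·R1: [0, 250/13, -250/13]
R4 ← R4 + (17/13)·R1: [0, 330/13, -330/13]
R3 ← R3 − (25/31)·R2: [0, 0, 0]
R4 ← R4 − (33/31)·R2: [0, 0, 0]
2 nonzero rows, so rank(TM) = 2.

2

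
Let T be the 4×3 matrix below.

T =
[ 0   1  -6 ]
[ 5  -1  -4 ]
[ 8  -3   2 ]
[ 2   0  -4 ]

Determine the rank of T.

Row reduce to echelon form.
Swap R1 ↔ R2
R3 ← R3 − (8/5)·R1: [0, -7/5, 42/5]
R4 ← R4 − (2/5)·R1: [0, 2/5, -12/5]
R3 ← R3 + (7/5)·R2: [0, 0, 0]
R4 ← R4 − (2/5)·R2: [0, 0, 0]
Echelon form has 2 nonzero rows, so rank(T) = 2.

2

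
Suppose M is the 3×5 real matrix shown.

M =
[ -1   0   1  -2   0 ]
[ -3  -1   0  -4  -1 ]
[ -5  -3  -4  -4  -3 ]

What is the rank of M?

2

Row reduce to echelon form.
R2 ← R2 − (3)·R1: [0, -1, -3, 2, -1]
R3 ← R3 − (5)·R1: [0, -3, -9, 6, -3]
R3 ← R3 − (3)·R2: [0, 0, 0, 0, 0]
Echelon form has 2 nonzero rows, so rank(M) = 2.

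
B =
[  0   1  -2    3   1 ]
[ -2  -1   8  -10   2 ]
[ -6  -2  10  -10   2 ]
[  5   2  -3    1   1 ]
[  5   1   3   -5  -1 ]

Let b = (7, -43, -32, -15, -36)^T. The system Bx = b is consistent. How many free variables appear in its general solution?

Row reduce the augmented matrix [B | b].
Swap R1 ↔ R2
R3 ← R3 − (3)·R1: [0, 1, -14, 20, -4, 97]
R4 ← R4 + (5/2)·R1: [0, -1/2, 17, -24, 6, -245/2]
R5 ← R5 + (5/2)·R1: [0, -3/2, 23, -30, 4, -287/2]
R3 ← R3 − R2: [0, 0, -12, 17, -5, 90]
R4 ← R4 + (1/2)·R2: [0, 0, 16, -45/2, 13/2, -119]
R5 ← R5 + (3/2)·R2: [0, 0, 20, -51/2, 11/2, -133]
R4 ← R4 + (4/3)·R3: [0, 0, 0, 1/6, -1/6, 1]
R5 ← R5 + (5/3)·R3: [0, 0, 0, 17/6, -17/6, 17]
R5 ← R5 − (17)·R4: [0, 0, 0, 0, 0, 0]
The echelon form has 4 nonzero rows, and every pivot lies in the first 5 columns, so rank(B) = rank([B|b]) = 4.
The system is consistent.
Free variables = (unknowns) − (rank) = 5 − 4 = 1.

1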